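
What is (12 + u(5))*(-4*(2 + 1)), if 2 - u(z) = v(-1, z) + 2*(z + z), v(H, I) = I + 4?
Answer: 180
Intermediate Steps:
v(H, I) = 4 + I
u(z) = -2 - 5*z (u(z) = 2 - ((4 + z) + 2*(z + z)) = 2 - ((4 + z) + 2*(2*z)) = 2 - ((4 + z) + 4*z) = 2 - (4 + 5*z) = 2 + (-4 - 5*z) = -2 - 5*z)
(12 + u(5))*(-4*(2 + 1)) = (12 + (-2 - 5*5))*(-4*(2 + 1)) = (12 + (-2 - 25))*(-4*3) = (12 - 27)*(-12) = -15*(-12) = 180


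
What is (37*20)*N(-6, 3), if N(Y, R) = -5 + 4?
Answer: -740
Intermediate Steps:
N(Y, R) = -1
(37*20)*N(-6, 3) = (37*20)*(-1) = 740*(-1) = -740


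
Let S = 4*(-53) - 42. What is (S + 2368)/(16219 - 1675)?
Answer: 1057/7272 ≈ 0.14535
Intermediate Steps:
S = -254 (S = -212 - 42 = -254)
(S + 2368)/(16219 - 1675) = (-254 + 2368)/(16219 - 1675) = 2114/14544 = 2114*(1/14544) = 1057/7272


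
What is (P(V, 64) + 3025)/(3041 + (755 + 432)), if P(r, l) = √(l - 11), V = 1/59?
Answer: 3025/4228 + √53/4228 ≈ 0.71719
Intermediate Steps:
V = 1/59 ≈ 0.016949
P(r, l) = √(-11 + l)
(P(V, 64) + 3025)/(3041 + (755 + 432)) = (√(-11 + 64) + 3025)/(3041 + (755 + 432)) = (√53 + 3025)/(3041 + 1187) = (3025 + √53)/4228 = (3025 + √53)*(1/4228) = 3025/4228 + √53/4228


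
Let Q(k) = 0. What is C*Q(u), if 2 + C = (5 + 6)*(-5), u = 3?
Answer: 0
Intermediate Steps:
C = -57 (C = -2 + (5 + 6)*(-5) = -2 + 11*(-5) = -2 - 55 = -57)
C*Q(u) = -57*0 = 0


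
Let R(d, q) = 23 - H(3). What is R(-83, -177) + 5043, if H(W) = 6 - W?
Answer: 5063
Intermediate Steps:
R(d, q) = 20 (R(d, q) = 23 - (6 - 1*3) = 23 - (6 - 3) = 23 - 1*3 = 23 - 3 = 20)
R(-83, -177) + 5043 = 20 + 5043 = 5063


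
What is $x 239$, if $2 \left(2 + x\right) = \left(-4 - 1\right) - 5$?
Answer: $-1673$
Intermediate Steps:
$x = -7$ ($x = -2 + \frac{\left(-4 - 1\right) - 5}{2} = -2 + \frac{-5 - 5}{2} = -2 + \frac{1}{2} \left(-10\right) = -2 - 5 = -7$)
$x 239 = \left(-7\right) 239 = -1673$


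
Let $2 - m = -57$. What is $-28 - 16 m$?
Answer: $-972$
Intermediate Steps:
$m = 59$ ($m = 2 - -57 = 2 + 57 = 59$)
$-28 - 16 m = -28 - 944 = -972$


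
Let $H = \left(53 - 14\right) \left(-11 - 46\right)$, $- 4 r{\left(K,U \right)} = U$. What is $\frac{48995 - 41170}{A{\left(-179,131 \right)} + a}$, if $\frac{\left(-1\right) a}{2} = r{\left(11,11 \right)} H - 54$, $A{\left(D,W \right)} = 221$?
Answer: $- \frac{3130}{4759} \approx -0.6577$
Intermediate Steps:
$r{\left(K,U \right)} = - \frac{U}{4}$
$H = -2223$ ($H = 39 \left(-57\right) = -2223$)
$a = - \frac{24237}{2}$ ($a = - 2 \left(\left(- \frac{1}{4}\right) 11 \left(-2223\right) - 54\right) = - 2 \left(\left(- \frac{11}{4}\right) \left(-2223\right) - 54\right) = - 2 \left(\frac{24453}{4} - 54\right) = \left(-2\right) \frac{24237}{4} = - \frac{24237}{2} \approx -12119.0$)
$\frac{48995 - 41170}{A{\left(-179,131 \right)} + a} = \frac{48995 - 41170}{221 - \frac{24237}{2}} = \frac{48995 - 41170}{- \frac{23795}{2}} = 7825 \left(- \frac{2}{23795}\right) = - \frac{3130}{4759}$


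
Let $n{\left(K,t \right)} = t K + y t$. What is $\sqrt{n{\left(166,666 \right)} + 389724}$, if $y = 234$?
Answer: $2 \sqrt{164031} \approx 810.01$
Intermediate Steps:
$n{\left(K,t \right)} = 234 t + K t$ ($n{\left(K,t \right)} = t K + 234 t = K t + 234 t = 234 t + K t$)
$\sqrt{n{\left(166,666 \right)} + 389724} = \sqrt{666 \left(234 + 166\right) + 389724} = \sqrt{666 \cdot 400 + 389724} = \sqrt{266400 + 389724} = \sqrt{656124} = 2 \sqrt{164031}$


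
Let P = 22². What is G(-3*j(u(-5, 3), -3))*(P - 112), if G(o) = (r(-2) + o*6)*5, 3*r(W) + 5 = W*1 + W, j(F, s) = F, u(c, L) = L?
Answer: -106020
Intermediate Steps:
r(W) = -5/3 + 2*W/3 (r(W) = -5/3 + (W*1 + W)/3 = -5/3 + (W + W)/3 = -5/3 + (2*W)/3 = -5/3 + 2*W/3)
P = 484
G(o) = -15 + 30*o (G(o) = ((-5/3 + (⅔)*(-2)) + o*6)*5 = ((-5/3 - 4/3) + 6*o)*5 = (-3 + 6*o)*5 = -15 + 30*o)
G(-3*j(u(-5, 3), -3))*(P - 112) = (-15 + 30*(-3*3))*(484 - 112) = (-15 + 30*(-9))*372 = (-15 - 270)*372 = -285*372 = -106020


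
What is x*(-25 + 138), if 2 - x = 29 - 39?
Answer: 1356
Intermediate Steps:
x = 12 (x = 2 - (29 - 39) = 2 - 1*(-10) = 2 + 10 = 12)
x*(-25 + 138) = 12*(-25 + 138) = 12*113 = 1356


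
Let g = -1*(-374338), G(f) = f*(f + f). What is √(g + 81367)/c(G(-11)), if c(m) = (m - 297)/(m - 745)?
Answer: 503*√455705/55 ≈ 6173.7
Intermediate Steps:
G(f) = 2*f² (G(f) = f*(2*f) = 2*f²)
g = 374338
c(m) = (-297 + m)/(-745 + m)
√(g + 81367)/c(G(-11)) = √(374338 + 81367)/(((-297 + 2*(-11)²)/(-745 + 2*(-11)²))) = √455705/(((-297 + 2*121)/(-745 + 2*121))) = √455705/(((-297 + 242)/(-745 + 242))) = √455705/((-55/(-503))) = √455705/((-1/503*(-55))) = √455705/(55/503) = √455705*(503/55) = 503*√455705/55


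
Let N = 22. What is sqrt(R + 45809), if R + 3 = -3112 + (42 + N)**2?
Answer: sqrt(46790) ≈ 216.31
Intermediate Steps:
R = 981 (R = -3 + (-3112 + (42 + 22)**2) = -3 + (-3112 + 64**2) = -3 + (-3112 + 4096) = -3 + 984 = 981)
sqrt(R + 45809) = sqrt(981 + 45809) = sqrt(46790)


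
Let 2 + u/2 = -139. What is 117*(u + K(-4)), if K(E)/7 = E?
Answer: -36270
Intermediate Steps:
u = -282 (u = -4 + 2*(-139) = -4 - 278 = -282)
K(E) = 7*E
117*(u + K(-4)) = 117*(-282 + 7*(-4)) = 117*(-282 - 28) = 117*(-310) = -36270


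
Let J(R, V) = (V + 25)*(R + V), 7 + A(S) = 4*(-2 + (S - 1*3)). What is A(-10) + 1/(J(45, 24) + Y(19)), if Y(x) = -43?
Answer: -223645/3338 ≈ -67.000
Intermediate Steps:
A(S) = -27 + 4*S (A(S) = -7 + 4*(-2 + (S - 1*3)) = -7 + 4*(-2 + (S - 3)) = -7 + 4*(-2 + (-3 + S)) = -7 + 4*(-5 + S) = -7 + (-20 + 4*S) = -27 + 4*S)
J(R, V) = (25 + V)*(R + V)
A(-10) + 1/(J(45, 24) + Y(19)) = (-27 + 4*(-10)) + 1/((24**2 + 25*45 + 25*24 + 45*24) - 43) = (-27 - 40) + 1/((576 + 1125 + 600 + 1080) - 43) = -67 + 1/(3381 - 43) = -67 + 1/3338 = -223645/3338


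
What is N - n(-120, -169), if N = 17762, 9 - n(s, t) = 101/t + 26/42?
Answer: 63005473/3549 ≈ 17753.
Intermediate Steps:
n(s, t) = 176/21 - 101/t (n(s, t) = 9 - (101/t + 26/42) = 9 - (101/t + 26*(1/42)) = 9 - (101/t + 13/21) = 9 - (13/21 + 101/t) = 9 + (-13/21 - 101/t) = 176/21 - 101/t)
N - n(-120, -169) = 17762 - (176/21 - 101/(-169)) = 17762 - (176/21 - 101*(-1/169)) = 17762 - (176/21 + 101/169) = 17762 - 1*31865/3549 = 17762 - 31865/3549 = 63005473/3549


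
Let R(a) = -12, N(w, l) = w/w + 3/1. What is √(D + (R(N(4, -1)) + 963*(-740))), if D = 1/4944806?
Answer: I*√17424640840102553146/4944806 ≈ 844.18*I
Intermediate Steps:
N(w, l) = 4 (N(w, l) = 1 + 3*1 = 1 + 3 = 4)
D = 1/4944806 ≈ 2.0223e-7
√(D + (R(N(4, -1)) + 963*(-740))) = √(1/4944806 + (-12 + 963*(-740))) = √(1/4944806 + (-12 - 712620)) = √(1/4944806 - 712632) = √(-3523826989391/4944806) = I*√17424640840102553146/4944806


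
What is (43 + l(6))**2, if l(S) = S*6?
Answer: 6241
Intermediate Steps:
l(S) = 6*S
(43 + l(6))**2 = (43 + 6*6)**2 = (43 + 36)**2 = 79**2 = 6241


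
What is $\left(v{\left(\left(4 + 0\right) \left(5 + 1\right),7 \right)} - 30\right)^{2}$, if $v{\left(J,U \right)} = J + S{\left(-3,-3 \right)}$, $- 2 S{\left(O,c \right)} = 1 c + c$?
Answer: $9$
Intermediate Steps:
$S{\left(O,c \right)} = - c$ ($S{\left(O,c \right)} = - \frac{1 c + c}{2} = - \frac{c + c}{2} = - \frac{2 c}{2} = - c$)
$v{\left(J,U \right)} = 3 + J$ ($v{\left(J,U \right)} = J - -3 = J + 3 = 3 + J$)
$\left(v{\left(\left(4 + 0\right) \left(5 + 1\right),7 \right)} - 30\right)^{2} = \left(\left(3 + \left(4 + 0\right) \left(5 + 1\right)\right) - 30\right)^{2} = \left(\left(3 + 4 \cdot 6\right) - 30\right)^{2} = \left(\left(3 + 24\right) - 30\right)^{2} = \left(27 - 30\right)^{2} = \left(-3\right)^{2} = 9$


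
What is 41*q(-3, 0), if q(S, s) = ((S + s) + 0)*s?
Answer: 0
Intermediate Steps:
q(S, s) = s*(S + s) (q(S, s) = (S + s)*s = s*(S + s))
41*q(-3, 0) = 41*(0*(-3 + 0)) = 41*(0*(-3)) = 41*0 = 0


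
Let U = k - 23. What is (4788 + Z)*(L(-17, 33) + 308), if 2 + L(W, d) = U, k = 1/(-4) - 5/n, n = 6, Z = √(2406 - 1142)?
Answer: 1349817 + 3383*√79/3 ≈ 1.3598e+6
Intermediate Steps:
Z = 4*√79 (Z = √1264 = 4*√79 ≈ 35.553)
k = -13/12 (k = 1/(-4) - 5/6 = 1*(-¼) - 5*⅙ = -¼ - ⅚ = -13/12 ≈ -1.0833)
U = -289/12 (U = -13/12 - 23 = -289/12 ≈ -24.083)
L(W, d) = -313/12 (L(W, d) = -2 - 289/12 = -313/12)
(4788 + Z)*(L(-17, 33) + 308) = (4788 + 4*√79)*(-313/12 + 308) = (4788 + 4*√79)*(3383/12) = 1349817 + 3383*√79/3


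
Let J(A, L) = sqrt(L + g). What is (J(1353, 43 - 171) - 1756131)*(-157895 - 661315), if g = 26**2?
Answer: 1438640076510 - 1638420*sqrt(137) ≈ 1.4386e+12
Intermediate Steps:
g = 676
J(A, L) = sqrt(676 + L) (J(A, L) = sqrt(L + 676) = sqrt(676 + L))
(J(1353, 43 - 171) - 1756131)*(-157895 - 661315) = (sqrt(676 + (43 - 171)) - 1756131)*(-157895 - 661315) = (sqrt(676 - 128) - 1756131)*(-819210) = (sqrt(548) - 1756131)*(-819210) = (2*sqrt(137) - 1756131)*(-819210) = (-1756131 + 2*sqrt(137))*(-819210) = 1438640076510 - 1638420*sqrt(137)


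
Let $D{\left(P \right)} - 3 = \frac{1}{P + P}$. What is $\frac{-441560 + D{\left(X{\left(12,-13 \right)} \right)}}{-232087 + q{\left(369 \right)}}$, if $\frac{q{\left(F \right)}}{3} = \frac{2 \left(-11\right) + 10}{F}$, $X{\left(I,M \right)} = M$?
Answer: $\frac{470699803}{247404846} \approx 1.9025$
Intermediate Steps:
$D{\left(P \right)} = 3 + \frac{1}{2 P}$ ($D{\left(P \right)} = 3 + \frac{1}{P + P} = 3 + \frac{1}{2 P}$)
$q{\left(F \right)} = - \frac{36}{F}$ ($q{\left(F \right)} = 3 \frac{2 \left(-11\right) + 10}{F} = 3 \frac{-22 + 10}{F} = 3 \left(- \frac{12}{F}\right) = - \frac{36}{F}$)
$\frac{-441560 + D{\left(X{\left(12,-13 \right)} \right)}}{-232087 + q{\left(369 \right)}} = \frac{-441560 + \left(3 + \frac{1}{2 \left(-13\right)}\right)}{-232087 - \frac{36}{369}} = \frac{-441560 + \left(3 + \frac{1}{2} \left(- \frac{1}{13}\right)\right)}{-232087 - \frac{4}{41}} = \frac{-441560 + \left(3 - \frac{1}{26}\right)}{-232087 - \frac{4}{41}} = \frac{-441560 + \frac{77}{26}}{- \frac{9515571}{41}} = \left(- \frac{11480483}{26}\right) \left(- \frac{41}{9515571}\right) = \frac{470699803}{247404846}$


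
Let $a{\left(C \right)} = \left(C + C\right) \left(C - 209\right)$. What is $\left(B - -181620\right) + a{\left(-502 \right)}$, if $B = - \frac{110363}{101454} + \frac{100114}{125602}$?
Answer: $\frac{5705368808377571}{6371412654} \approx 8.9546 \cdot 10^{5}$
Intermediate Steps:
$B = - \frac{1852423885}{6371412654}$ ($B = \left(-110363\right) \frac{1}{101454} + 100114 \cdot \frac{1}{125602} = - \frac{110363}{101454} + \frac{50057}{62801} = - \frac{1852423885}{6371412654} \approx -0.29074$)
$a{\left(C \right)} = 2 C \left(-209 + C\right)$
$\left(B - -181620\right) + a{\left(-502 \right)} = \left(- \frac{1852423885}{6371412654} - -181620\right) + 2 \left(-502\right) \left(-209 - 502\right) = \left(- \frac{1852423885}{6371412654} + 181620\right) + 2 \left(-502\right) \left(-711\right) = \frac{1157174113795595}{6371412654} + 713844 = \frac{5705368808377571}{6371412654}$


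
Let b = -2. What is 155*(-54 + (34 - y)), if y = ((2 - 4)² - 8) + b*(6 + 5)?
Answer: 930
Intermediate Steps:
y = -26 (y = ((2 - 4)² - 8) - 2*(6 + 5) = ((-2)² - 8) - 2*11 = (4 - 8) - 22 = -4 - 22 = -26)
155*(-54 + (34 - y)) = 155*(-54 + (34 - 1*(-26))) = 155*(-54 + (34 + 26)) = 155*(-54 + 60) = 155*6 = 930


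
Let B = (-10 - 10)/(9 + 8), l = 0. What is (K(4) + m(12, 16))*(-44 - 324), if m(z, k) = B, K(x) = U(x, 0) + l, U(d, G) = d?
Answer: -17664/17 ≈ -1039.1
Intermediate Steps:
K(x) = x (K(x) = x + 0 = x)
B = -20/17 ≈ -1.1765
m(z, k) = -20/17
(K(4) + m(12, 16))*(-44 - 324) = (4 - 20/17)*(-44 - 324) = (48/17)*(-368) = -17664/17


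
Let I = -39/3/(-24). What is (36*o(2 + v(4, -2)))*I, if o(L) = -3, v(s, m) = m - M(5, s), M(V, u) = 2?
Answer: -117/2 ≈ -58.500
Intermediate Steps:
v(s, m) = -2 + m (v(s, m) = m - 1*2 = m - 2 = -2 + m)
I = 13/24 (I = -39*1/3*(-1/24) = -13*(-1/24) = 13/24 ≈ 0.54167)
(36*o(2 + v(4, -2)))*I = (36*(-3))*(13/24) = -108*13/24 = -117/2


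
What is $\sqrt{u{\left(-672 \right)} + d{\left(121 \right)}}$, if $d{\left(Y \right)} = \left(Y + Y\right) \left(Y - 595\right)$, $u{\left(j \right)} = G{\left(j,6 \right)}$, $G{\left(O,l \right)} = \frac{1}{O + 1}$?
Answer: $\frac{i \sqrt{51646245299}}{671} \approx 338.69 i$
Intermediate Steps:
$G{\left(O,l \right)} = \frac{1}{1 + O}$
$u{\left(j \right)} = \frac{1}{1 + j}$
$d{\left(Y \right)} = 2 Y \left(-595 + Y\right)$
$\sqrt{u{\left(-672 \right)} + d{\left(121 \right)}} = \sqrt{\frac{1}{1 - 672} + 2 \cdot 121 \left(-595 + 121\right)} = \sqrt{\frac{1}{-671} + 2 \cdot 121 \left(-474\right)} = \sqrt{- \frac{1}{671} - 114708} = \sqrt{- \frac{76969069}{671}} = \frac{i \sqrt{51646245299}}{671}$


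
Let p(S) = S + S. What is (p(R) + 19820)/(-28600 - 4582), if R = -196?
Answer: -9714/16591 ≈ -0.58550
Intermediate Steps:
p(S) = 2*S
(p(R) + 19820)/(-28600 - 4582) = (2*(-196) + 19820)/(-28600 - 4582) = (-392 + 19820)/(-33182) = 19428*(-1/33182) = -9714/16591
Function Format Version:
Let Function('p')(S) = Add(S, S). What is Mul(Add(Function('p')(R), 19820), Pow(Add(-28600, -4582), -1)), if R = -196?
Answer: Rational(-9714, 16591) ≈ -0.58550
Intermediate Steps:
Function('p')(S) = Mul(2, S)
Mul(Add(Function('p')(R), 19820), Pow(Add(-28600, -4582), -1)) = Mul(Add(Mul(2, -196), 19820), Pow(Add(-28600, -4582), -1)) = Mul(Add(-392, 19820), Pow(-33182, -1)) = Mul(19428, Rational(-1, 33182)) = Rational(-9714, 16591)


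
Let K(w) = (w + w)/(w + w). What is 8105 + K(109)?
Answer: 8106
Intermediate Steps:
K(w) = 1 (K(w) = (2*w)/((2*w)) = (2*w)*(1/(2*w)) = 1)
8105 + K(109) = 8105 + 1 = 8106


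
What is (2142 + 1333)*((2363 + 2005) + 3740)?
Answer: 28175300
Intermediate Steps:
(2142 + 1333)*((2363 + 2005) + 3740) = 3475*(4368 + 3740) = 3475*8108 = 28175300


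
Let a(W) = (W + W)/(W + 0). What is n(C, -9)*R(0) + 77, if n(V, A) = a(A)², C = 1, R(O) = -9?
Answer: 41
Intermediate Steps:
a(W) = 2 (a(W) = (2*W)/W = 2)
n(V, A) = 4 (n(V, A) = 2² = 4)
n(C, -9)*R(0) + 77 = 4*(-9) + 77 = -36 + 77 = 41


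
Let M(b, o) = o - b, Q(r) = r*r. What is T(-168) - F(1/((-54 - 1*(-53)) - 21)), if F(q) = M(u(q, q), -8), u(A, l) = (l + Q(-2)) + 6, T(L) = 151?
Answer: 3717/22 ≈ 168.95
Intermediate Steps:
Q(r) = r**2
u(A, l) = 10 + l (u(A, l) = (l + (-2)**2) + 6 = (l + 4) + 6 = (4 + l) + 6 = 10 + l)
F(q) = -18 - q (F(q) = -8 - (10 + q) = -8 + (-10 - q) = -18 - q)
T(-168) - F(1/((-54 - 1*(-53)) - 21)) = 151 - (-18 - 1/((-54 - 1*(-53)) - 21)) = 151 - (-18 - 1/((-54 + 53) - 21)) = 151 - (-18 - 1/(-1 - 21)) = 151 - (-18 - 1/(-22)) = 151 - (-18 - 1*(-1/22)) = 151 - (-18 + 1/22) = 151 - 1*(-395/22) = 151 + 395/22 = 3717/22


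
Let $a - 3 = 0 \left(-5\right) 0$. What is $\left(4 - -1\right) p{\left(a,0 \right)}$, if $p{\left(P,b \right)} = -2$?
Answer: $-10$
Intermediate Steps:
$a = 3$ ($a = 3 + 0 \left(-5\right) 0 = 3 + 0 \cdot 0 = 3 + 0 = 3$)
$\left(4 - -1\right) p{\left(a,0 \right)} = \left(4 - -1\right) \left(-2\right) = \left(4 + \left(-3 + 4\right)\right) \left(-2\right) = \left(4 + 1\right) \left(-2\right) = 5 \left(-2\right) = -10$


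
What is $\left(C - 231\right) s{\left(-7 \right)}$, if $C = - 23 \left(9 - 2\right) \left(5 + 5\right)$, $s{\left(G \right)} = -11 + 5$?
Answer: $11046$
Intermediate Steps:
$s{\left(G \right)} = -6$
$C = -1610$ ($C = - 23 \cdot 7 \cdot 10 = \left(-23\right) 70 = -1610$)
$\left(C - 231\right) s{\left(-7 \right)} = \left(-1610 - 231\right) \left(-6\right) = \left(-1841\right) \left(-6\right) = 11046$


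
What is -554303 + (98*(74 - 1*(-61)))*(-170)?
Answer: -2803403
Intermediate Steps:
-554303 + (98*(74 - 1*(-61)))*(-170) = -554303 + (98*(74 + 61))*(-170) = -554303 + (98*135)*(-170) = -554303 + 13230*(-170) = -554303 - 2249100 = -2803403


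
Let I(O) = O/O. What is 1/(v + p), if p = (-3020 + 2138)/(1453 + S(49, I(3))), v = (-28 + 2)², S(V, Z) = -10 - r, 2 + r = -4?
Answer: 23/15534 ≈ 0.0014806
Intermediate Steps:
I(O) = 1
r = -6 (r = -2 - 4 = -6)
S(V, Z) = -4 (S(V, Z) = -10 - 1*(-6) = -10 + 6 = -4)
v = 676 (v = (-26)² = 676)
p = -14/23 (p = (-3020 + 2138)/(1453 - 4) = -882/1449 = -882*1/1449 = -14/23 ≈ -0.60870)
1/(v + p) = 1/(676 - 14/23) = 1/(15534/23) = 23/15534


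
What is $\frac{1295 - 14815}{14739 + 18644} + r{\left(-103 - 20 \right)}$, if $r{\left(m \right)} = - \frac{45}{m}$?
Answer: $- \frac{53575}{1368703} \approx -0.039143$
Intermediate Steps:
$\frac{1295 - 14815}{14739 + 18644} + r{\left(-103 - 20 \right)} = \frac{1295 - 14815}{14739 + 18644} - \frac{45}{-103 - 20} = - \frac{13520}{33383} - \frac{45}{-103 - 20} = \left(-13520\right) \frac{1}{33383} - \frac{45}{-123} = - \frac{13520}{33383} - - \frac{15}{41} = - \frac{13520}{33383} + \frac{15}{41} = - \frac{53575}{1368703}$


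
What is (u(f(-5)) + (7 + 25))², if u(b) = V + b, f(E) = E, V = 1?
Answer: 784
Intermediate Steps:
u(b) = 1 + b
(u(f(-5)) + (7 + 25))² = ((1 - 5) + (7 + 25))² = (-4 + 32)² = 28² = 784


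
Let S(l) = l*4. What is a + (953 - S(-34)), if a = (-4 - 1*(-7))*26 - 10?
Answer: 1157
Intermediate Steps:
S(l) = 4*l
a = 68 (a = (-4 + 7)*26 - 10 = 3*26 - 10 = 78 - 10 = 68)
a + (953 - S(-34)) = 68 + (953 - 4*(-34)) = 68 + (953 - 1*(-136)) = 68 + (953 + 136) = 68 + 1089 = 1157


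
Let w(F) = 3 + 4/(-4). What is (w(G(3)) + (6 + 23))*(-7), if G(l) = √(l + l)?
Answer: -217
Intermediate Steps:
G(l) = √2*√l (G(l) = √(2*l) = √2*√l)
w(F) = 2 (w(F) = 3 + 4*(-¼) = 3 - 1 = 2)
(w(G(3)) + (6 + 23))*(-7) = (2 + (6 + 23))*(-7) = (2 + 29)*(-7) = 31*(-7) = -217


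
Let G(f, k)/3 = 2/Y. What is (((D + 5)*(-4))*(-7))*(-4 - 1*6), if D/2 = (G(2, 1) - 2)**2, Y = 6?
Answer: -1960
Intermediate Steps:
G(f, k) = 1 (G(f, k) = 3*(2/6) = 3*(2*(1/6)) = 3*(1/3) = 1)
D = 2 (D = 2*(1 - 2)**2 = 2*(-1)**2 = 2*1 = 2)
(((D + 5)*(-4))*(-7))*(-4 - 1*6) = (((2 + 5)*(-4))*(-7))*(-4 - 1*6) = ((7*(-4))*(-7))*(-4 - 6) = -28*(-7)*(-10) = 196*(-10) = -1960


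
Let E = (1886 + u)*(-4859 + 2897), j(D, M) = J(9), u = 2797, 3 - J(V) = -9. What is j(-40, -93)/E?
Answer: -2/1531341 ≈ -1.3060e-6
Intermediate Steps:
J(V) = 12 (J(V) = 3 - 1*(-9) = 3 + 9 = 12)
j(D, M) = 12
E = -9188046 (E = (1886 + 2797)*(-4859 + 2897) = 4683*(-1962) = -9188046)
j(-40, -93)/E = 12/(-9188046) = 12*(-1/9188046) = -2/1531341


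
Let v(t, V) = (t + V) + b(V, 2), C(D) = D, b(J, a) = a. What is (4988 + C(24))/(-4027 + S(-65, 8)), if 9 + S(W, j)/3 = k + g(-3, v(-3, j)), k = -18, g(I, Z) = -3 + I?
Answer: -2506/2063 ≈ -1.2147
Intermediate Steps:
v(t, V) = 2 + V + t (v(t, V) = (t + V) + 2 = (V + t) + 2 = 2 + V + t)
S(W, j) = -99 (S(W, j) = -27 + 3*(-18 + (-3 - 3)) = -27 + 3*(-18 - 6) = -27 + 3*(-24) = -27 - 72 = -99)
(4988 + C(24))/(-4027 + S(-65, 8)) = (4988 + 24)/(-4027 - 99) = 5012/(-4126) = 5012*(-1/4126) = -2506/2063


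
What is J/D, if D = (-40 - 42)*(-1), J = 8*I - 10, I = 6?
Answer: 19/41 ≈ 0.46341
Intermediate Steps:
J = 38 (J = 8*6 - 10 = 48 - 10 = 38)
D = 82 (D = -82*(-1) = 82)
J/D = 38/82 = 38*(1/82) = 19/41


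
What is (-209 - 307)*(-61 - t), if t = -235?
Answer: -89784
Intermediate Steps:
(-209 - 307)*(-61 - t) = (-209 - 307)*(-61 - 1*(-235)) = -516*(-61 + 235) = -516*174 = -89784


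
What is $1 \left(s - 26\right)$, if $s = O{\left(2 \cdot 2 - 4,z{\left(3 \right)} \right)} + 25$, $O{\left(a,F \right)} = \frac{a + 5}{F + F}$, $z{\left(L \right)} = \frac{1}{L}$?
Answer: $\frac{13}{2} \approx 6.5$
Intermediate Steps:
$O{\left(a,F \right)} = \frac{5 + a}{2 F}$
$s = \frac{65}{2}$ ($s = \frac{5 + \left(2 \cdot 2 - 4\right)}{2 \cdot \frac{1}{3}} + 25 = \frac{\frac{1}{\frac{1}{3}} \left(5 + \left(4 - 4\right)\right)}{2} + 25 = \frac{1}{2} \cdot 3 \left(5 + 0\right) + 25 = \frac{1}{2} \cdot 3 \cdot 5 + 25 = \frac{15}{2} + 25 = \frac{65}{2} \approx 32.5$)
$1 \left(s - 26\right) = 1 \left(\frac{65}{2} - 26\right) = 1 \cdot \frac{13}{2} = \frac{13}{2}$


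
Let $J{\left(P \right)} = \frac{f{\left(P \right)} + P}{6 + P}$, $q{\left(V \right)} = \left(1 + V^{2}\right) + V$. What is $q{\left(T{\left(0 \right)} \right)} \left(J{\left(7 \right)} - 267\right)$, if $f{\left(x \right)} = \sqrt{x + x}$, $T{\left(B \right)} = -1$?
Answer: $- \frac{3464}{13} + \frac{\sqrt{14}}{13} \approx -266.17$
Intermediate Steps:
$f{\left(x \right)} = \sqrt{2} \sqrt{x}$ ($f{\left(x \right)} = \sqrt{2 x} = \sqrt{2} \sqrt{x}$)
$q{\left(V \right)} = 1 + V + V^{2}$
$J{\left(P \right)} = \frac{P + \sqrt{2} \sqrt{P}}{6 + P}$ ($J{\left(P \right)} = \frac{\sqrt{2} \sqrt{P} + P}{6 + P} = \frac{P + \sqrt{2} \sqrt{P}}{6 + P}$)
$q{\left(T{\left(0 \right)} \right)} \left(J{\left(7 \right)} - 267\right) = \left(1 - 1 + \left(-1\right)^{2}\right) \left(\frac{7 + \sqrt{2} \sqrt{7}}{6 + 7} - 267\right) = \left(1 - 1 + 1\right) \left(\frac{7 + \sqrt{14}}{13} - 267\right) = 1 \left(\frac{7 + \sqrt{14}}{13} - 267\right) = 1 \left(\left(\frac{7}{13} + \frac{\sqrt{14}}{13}\right) - 267\right) = 1 \left(- \frac{3464}{13} + \frac{\sqrt{14}}{13}\right) = - \frac{3464}{13} + \frac{\sqrt{14}}{13}$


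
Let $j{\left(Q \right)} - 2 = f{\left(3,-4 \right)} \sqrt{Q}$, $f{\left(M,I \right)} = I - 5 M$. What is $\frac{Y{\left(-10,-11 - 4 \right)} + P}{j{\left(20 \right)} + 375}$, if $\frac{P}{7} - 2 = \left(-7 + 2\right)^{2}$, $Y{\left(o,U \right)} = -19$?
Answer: $\frac{64090}{134909} + \frac{6460 \sqrt{5}}{134909} \approx 0.58213$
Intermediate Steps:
$P = 189$ ($P = 14 + 7 \left(-7 + 2\right)^{2} = 14 + 7 \left(-5\right)^{2} = 14 + 7 \cdot 25 = 14 + 175 = 189$)
$j{\left(Q \right)} = 2 - 19 \sqrt{Q}$ ($j{\left(Q \right)} = 2 + \left(-4 - 15\right) \sqrt{Q} = 2 - 19 \sqrt{Q}$)
$\frac{Y{\left(-10,-11 - 4 \right)} + P}{j{\left(20 \right)} + 375} = \frac{-19 + 189}{\left(2 - 19 \sqrt{20}\right) + 375} = \frac{170}{\left(2 - 19 \cdot 2 \sqrt{5}\right) + 375} = \frac{170}{\left(2 - 38 \sqrt{5}\right) + 375} = \frac{170}{377 - 38 \sqrt{5}}$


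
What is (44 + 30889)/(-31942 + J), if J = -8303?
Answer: -10311/13415 ≈ -0.76862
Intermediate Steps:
(44 + 30889)/(-31942 + J) = (44 + 30889)/(-31942 - 8303) = 30933/(-40245) = 30933*(-1/40245) = -10311/13415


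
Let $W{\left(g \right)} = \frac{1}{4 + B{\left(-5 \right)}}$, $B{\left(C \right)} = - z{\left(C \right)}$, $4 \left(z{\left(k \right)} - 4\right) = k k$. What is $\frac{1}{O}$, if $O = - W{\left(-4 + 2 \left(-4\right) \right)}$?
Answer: $\frac{25}{4} \approx 6.25$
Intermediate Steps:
$z{\left(k \right)} = 4 + \frac{k^{2}}{4}$ ($z{\left(k \right)} = 4 + \frac{k k}{4} = 4 + \frac{k^{2}}{4}$)
$B{\left(C \right)} = -4 - \frac{C^{2}}{4}$ ($B{\left(C \right)} = - (4 + \frac{C^{2}}{4}) = -4 - \frac{C^{2}}{4}$)
$W{\left(g \right)} = - \frac{4}{25}$ ($W{\left(g \right)} = \frac{1}{4 - \left(4 + \frac{\left(-5\right)^{2}}{4}\right)} = \frac{1}{4 - \frac{41}{4}} = \frac{1}{- \frac{25}{4}} = - \frac{4}{25}$)
$O = \frac{4}{25}$ ($O = \left(-1\right) \left(- \frac{4}{25}\right) = \frac{4}{25} \approx 0.16$)
$\frac{1}{O} = \frac{1}{\frac{4}{25}} = \frac{25}{4}$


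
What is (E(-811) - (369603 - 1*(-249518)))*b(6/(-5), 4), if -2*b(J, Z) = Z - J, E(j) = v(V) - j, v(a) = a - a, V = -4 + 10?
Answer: 1607606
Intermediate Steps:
V = 6
v(a) = 0
E(j) = -j (E(j) = 0 - j = -j)
b(J, Z) = J/2 - Z/2 (b(J, Z) = -(Z - J)/2 = J/2 - Z/2)
(E(-811) - (369603 - 1*(-249518)))*b(6/(-5), 4) = (-1*(-811) - (369603 - 1*(-249518)))*((6/(-5))/2 - 1/2*4) = (811 - (369603 + 249518))*((6*(-1/5))/2 - 2) = (811 - 1*619121)*((1/2)*(-6/5) - 2) = (811 - 619121)*(-3/5 - 2) = -618310*(-13/5) = 1607606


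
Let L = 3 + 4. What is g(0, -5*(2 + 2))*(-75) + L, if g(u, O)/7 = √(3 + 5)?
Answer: 7 - 1050*√2 ≈ -1477.9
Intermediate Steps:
L = 7
g(u, O) = 14*√2 (g(u, O) = 7*√(3 + 5) = 7*√8 = 7*(2*√2) = 14*√2)
g(0, -5*(2 + 2))*(-75) + L = (14*√2)*(-75) + 7 = -1050*√2 + 7 = 7 - 1050*√2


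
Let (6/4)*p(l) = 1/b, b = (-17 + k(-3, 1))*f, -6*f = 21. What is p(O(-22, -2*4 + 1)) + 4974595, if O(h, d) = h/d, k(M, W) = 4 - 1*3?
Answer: 417865981/84 ≈ 4.9746e+6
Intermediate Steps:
f = -7/2 (f = -⅙*21 = -7/2 ≈ -3.5000)
k(M, W) = 1 (k(M, W) = 4 - 3 = 1)
b = 56 (b = (-17 + 1)*(-7/2) = -16*(-7/2) = 56)
p(l) = 1/84 (p(l) = (⅔)/56 = (⅔)*(1/56) = 1/84)
p(O(-22, -2*4 + 1)) + 4974595 = 1/84 + 4974595 = 417865981/84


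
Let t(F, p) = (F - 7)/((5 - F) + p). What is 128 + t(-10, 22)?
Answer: 4719/37 ≈ 127.54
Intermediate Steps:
t(F, p) = (-7 + F)/(5 + p - F)
128 + t(-10, 22) = 128 + (-7 - 10)/(5 + 22 - 1*(-10)) = 128 - 17/(5 + 22 + 10) = 128 - 17/37 = 4719/37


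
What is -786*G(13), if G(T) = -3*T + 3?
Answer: 28296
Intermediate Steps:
G(T) = 3 - 3*T
-786*G(13) = -786*(3 - 3*13) = -786*(3 - 39) = -786*(-36) = 28296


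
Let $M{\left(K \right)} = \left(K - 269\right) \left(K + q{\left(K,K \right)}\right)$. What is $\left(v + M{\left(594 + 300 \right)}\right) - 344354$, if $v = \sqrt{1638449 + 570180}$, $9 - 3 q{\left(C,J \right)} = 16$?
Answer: $\frac{638813}{3} + \sqrt{2208629} \approx 2.1442 \cdot 10^{5}$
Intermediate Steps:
$q{\left(C,J \right)} = - \frac{7}{3}$ ($q{\left(C,J \right)} = 3 - \frac{16}{3} = - \frac{7}{3}$)
$v = \sqrt{2208629} \approx 1486.1$
$M{\left(K \right)} = \left(-269 + K\right) \left(- \frac{7}{3} + K\right)$ ($M{\left(K \right)} = \left(K - 269\right) \left(K - \frac{7}{3}\right) = \left(-269 + K\right) \left(- \frac{7}{3} + K\right)$)
$\left(v + M{\left(594 + 300 \right)}\right) - 344354 = \left(\sqrt{2208629} + \left(\frac{1883}{3} + \left(594 + 300\right)^{2} - \frac{814 \left(594 + 300\right)}{3}\right)\right) - 344354 = \left(\sqrt{2208629} + \left(\frac{1883}{3} + 894^{2} - 242572\right)\right) - 344354 = \left(\sqrt{2208629} + \left(\frac{1883}{3} + 799236 - 242572\right)\right) - 344354 = \left(\sqrt{2208629} + \frac{1671875}{3}\right) - 344354 = \left(\frac{1671875}{3} + \sqrt{2208629}\right) - 344354 = \frac{638813}{3} + \sqrt{2208629}$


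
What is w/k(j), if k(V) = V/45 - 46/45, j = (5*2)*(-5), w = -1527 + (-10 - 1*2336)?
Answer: 58095/32 ≈ 1815.5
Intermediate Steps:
w = -3873 (w = -1527 + (-10 - 2336) = -1527 - 2346 = -3873)
j = -50 (j = 10*(-5) = -50)
k(V) = -46/45 + V/45 (k(V) = V*(1/45) - 46*1/45 = V/45 - 46/45 = -46/45 + V/45)
w/k(j) = -3873/(-46/45 + (1/45)*(-50)) = -3873/(-46/45 - 10/9) = -3873/(-32/15) = -3873*(-15/32) = 58095/32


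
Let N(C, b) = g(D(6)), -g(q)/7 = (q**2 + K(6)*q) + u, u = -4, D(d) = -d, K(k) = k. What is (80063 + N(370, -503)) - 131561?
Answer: -51470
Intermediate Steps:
g(q) = 28 - 42*q - 7*q**2 (g(q) = -7*((q**2 + 6*q) - 4) = -7*(-4 + q**2 + 6*q) = 28 - 42*q - 7*q**2)
N(C, b) = 28 (N(C, b) = 28 - (-42)*6 - 7*(-1*6)**2 = 28 - 42*(-6) - 7*(-6)**2 = 28 + 252 - 7*36 = 28 + 252 - 252 = 28)
(80063 + N(370, -503)) - 131561 = (80063 + 28) - 131561 = 80091 - 131561 = -51470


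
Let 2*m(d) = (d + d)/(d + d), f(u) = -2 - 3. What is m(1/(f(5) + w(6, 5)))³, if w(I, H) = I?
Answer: ⅛ ≈ 0.12500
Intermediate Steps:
f(u) = -5
m(d) = ½ (m(d) = ((d + d)/(d + d))/2 = ((2*d)/((2*d)))/2 = ((2*d)*(1/(2*d)))/2 = (½)*1 = ½)
m(1/(f(5) + w(6, 5)))³ = (½)³ = ⅛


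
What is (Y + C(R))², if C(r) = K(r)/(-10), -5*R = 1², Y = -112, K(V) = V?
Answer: 31348801/2500 ≈ 12540.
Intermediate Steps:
R = -⅕ (R = -⅕*1² = -⅕*1 = -⅕ ≈ -0.20000)
C(r) = -r/10 (C(r) = r/(-10) = r*(-⅒) = -r/10)
(Y + C(R))² = (-112 - ⅒*(-⅕))² = (-112 + 1/50)² = (-5599/50)² = 31348801/2500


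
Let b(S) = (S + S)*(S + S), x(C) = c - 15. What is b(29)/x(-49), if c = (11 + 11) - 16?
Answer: -3364/9 ≈ -373.78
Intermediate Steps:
c = 6 (c = 22 - 16 = 6)
x(C) = -9 (x(C) = 6 - 15 = -9)
b(S) = 4*S² (b(S) = (2*S)*(2*S) = 4*S²)
b(29)/x(-49) = (4*29²)/(-9) = (4*841)*(-⅑) = 3364*(-⅑) = -3364/9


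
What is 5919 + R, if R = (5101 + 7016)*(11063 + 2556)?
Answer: 165027342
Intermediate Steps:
R = 165021423 (R = 12117*13619 = 165021423)
5919 + R = 5919 + 165021423 = 165027342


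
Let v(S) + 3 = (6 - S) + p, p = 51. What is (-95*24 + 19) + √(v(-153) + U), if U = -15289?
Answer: -2261 + I*√15082 ≈ -2261.0 + 122.81*I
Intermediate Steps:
v(S) = 54 - S (v(S) = -3 + ((6 - S) + 51) = -3 + (57 - S) = 54 - S)
(-95*24 + 19) + √(v(-153) + U) = (-95*24 + 19) + √((54 - 1*(-153)) - 15289) = (-2280 + 19) + √((54 + 153) - 15289) = -2261 + √(207 - 15289) = -2261 + √(-15082) = -2261 + I*√15082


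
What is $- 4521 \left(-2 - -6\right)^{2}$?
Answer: $-72336$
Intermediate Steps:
$- 4521 \left(-2 - -6\right)^{2} = - 4521 \left(-2 + \left(8 - 2\right)\right)^{2} = - 4521 \left(-2 + 6\right)^{2} = - 4521 \cdot 4^{2} = \left(-4521\right) 16 = -72336$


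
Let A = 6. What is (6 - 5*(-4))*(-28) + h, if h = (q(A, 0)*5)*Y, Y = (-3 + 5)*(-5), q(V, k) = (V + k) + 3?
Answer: -1178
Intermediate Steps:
q(V, k) = 3 + V + k
Y = -10 (Y = 2*(-5) = -10)
h = -450 (h = ((3 + 6 + 0)*5)*(-10) = (9*5)*(-10) = 45*(-10) = -450)
(6 - 5*(-4))*(-28) + h = (6 - 5*(-4))*(-28) - 450 = (6 + 20)*(-28) - 450 = 26*(-28) - 450 = -728 - 450 = -1178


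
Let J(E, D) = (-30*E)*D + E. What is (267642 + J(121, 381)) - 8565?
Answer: -1123832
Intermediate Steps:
J(E, D) = E - 30*D*E (J(E, D) = -30*D*E + E = E - 30*D*E)
(267642 + J(121, 381)) - 8565 = (267642 + 121*(1 - 30*381)) - 8565 = (267642 + 121*(1 - 11430)) - 8565 = (267642 + 121*(-11429)) - 8565 = (267642 - 1382909) - 8565 = -1115267 - 8565 = -1123832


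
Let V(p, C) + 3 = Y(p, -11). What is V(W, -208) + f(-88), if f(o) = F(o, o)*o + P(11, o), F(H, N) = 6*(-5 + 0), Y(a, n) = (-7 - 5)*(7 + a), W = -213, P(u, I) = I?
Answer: 5021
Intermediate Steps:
Y(a, n) = -84 - 12*a (Y(a, n) = -12*(7 + a) = -84 - 12*a)
F(H, N) = -30 (F(H, N) = 6*(-5) = -30)
V(p, C) = -87 - 12*p (V(p, C) = -3 + (-84 - 12*p) = -87 - 12*p)
f(o) = -29*o (f(o) = -30*o + o = -29*o)
V(W, -208) + f(-88) = (-87 - 12*(-213)) - 29*(-88) = (-87 + 2556) + 2552 = 2469 + 2552 = 5021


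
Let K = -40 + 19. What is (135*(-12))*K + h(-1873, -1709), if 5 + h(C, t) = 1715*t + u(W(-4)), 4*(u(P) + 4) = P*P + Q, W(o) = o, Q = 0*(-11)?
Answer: -2896920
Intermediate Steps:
Q = 0
u(P) = -4 + P**2/4 (u(P) = -4 + (P*P + 0)/4 = -4 + (P**2 + 0)/4 = -4 + P**2/4)
K = -21
h(C, t) = -5 + 1715*t (h(C, t) = -5 + (1715*t + (-4 + (1/4)*(-4)**2)) = -5 + (1715*t + (-4 + (1/4)*16)) = -5 + (1715*t + (-4 + 4)) = -5 + (1715*t + 0) = -5 + 1715*t)
(135*(-12))*K + h(-1873, -1709) = (135*(-12))*(-21) + (-5 + 1715*(-1709)) = -1620*(-21) + (-5 - 2930935) = 34020 - 2930940 = -2896920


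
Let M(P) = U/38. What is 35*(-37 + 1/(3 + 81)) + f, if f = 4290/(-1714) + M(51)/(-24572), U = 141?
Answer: -3113831345501/2400635256 ≈ -1297.1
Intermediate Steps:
M(P) = 141/38
f = -2002984557/800211752 (f = 4290/(-1714) + (141/38)/(-24572) = 4290*(-1/1714) + (141/38)*(-1/24572) = -2145/857 - 141/933736 = -2002984557/800211752 ≈ -2.5031)
35*(-37 + 1/(3 + 81)) + f = 35*(-37 + 1/(3 + 81)) - 2002984557/800211752 = 35*(-37 + 1/84) - 2002984557/800211752 = 35*(-3107/84) - 2002984557/800211752 = -15535/12 - 2002984557/800211752 = -3113831345501/2400635256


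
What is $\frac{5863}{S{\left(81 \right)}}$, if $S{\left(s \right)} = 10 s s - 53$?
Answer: $\frac{5863}{65557} \approx 0.089434$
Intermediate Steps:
$S{\left(s \right)} = -53 + 10 s^{2}$ ($S{\left(s \right)} = 10 s^{2} - 53 = -53 + 10 s^{2}$)
$\frac{5863}{S{\left(81 \right)}} = \frac{5863}{-53 + 10 \cdot 81^{2}} = \frac{5863}{-53 + 10 \cdot 6561} = \frac{5863}{-53 + 65610} = \frac{5863}{65557}$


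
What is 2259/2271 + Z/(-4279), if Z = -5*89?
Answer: 3558952/3239203 ≈ 1.0987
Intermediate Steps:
Z = -445
2259/2271 + Z/(-4279) = 2259/2271 - 445/(-4279) = 2259*(1/2271) - 445*(-1/4279) = 753/757 + 445/4279 = 3558952/3239203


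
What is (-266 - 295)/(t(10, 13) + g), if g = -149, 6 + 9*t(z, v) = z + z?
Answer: 5049/1327 ≈ 3.8048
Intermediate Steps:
t(z, v) = -2/3 + 2*z/9 (t(z, v) = -2/3 + (z + z)/9 = -2/3 + (2*z)/9 = -2/3 + 2*z/9)
(-266 - 295)/(t(10, 13) + g) = (-266 - 295)/((-2/3 + (2/9)*10) - 149) = -561/((-2/3 + 20/9) - 149) = -561/(14/9 - 149) = -561/(-1327/9) = -561*(-9/1327) = 5049/1327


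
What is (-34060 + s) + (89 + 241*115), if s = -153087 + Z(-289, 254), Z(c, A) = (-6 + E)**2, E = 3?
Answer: -159334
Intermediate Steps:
Z(c, A) = 9 (Z(c, A) = (-6 + 3)**2 = (-3)**2 = 9)
s = -153078 (s = -153087 + 9 = -153078)
(-34060 + s) + (89 + 241*115) = (-34060 - 153078) + (89 + 241*115) = -187138 + (89 + 27715) = -187138 + 27804 = -159334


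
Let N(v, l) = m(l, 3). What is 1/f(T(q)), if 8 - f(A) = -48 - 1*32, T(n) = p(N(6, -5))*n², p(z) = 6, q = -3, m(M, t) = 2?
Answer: 1/88 ≈ 0.011364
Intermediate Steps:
N(v, l) = 2
T(n) = 6*n²
f(A) = 88 (f(A) = 8 - (-48 - 1*32) = 8 - (-48 - 32) = 8 - 1*(-80) = 8 + 80 = 88)
1/f(T(q)) = 1/88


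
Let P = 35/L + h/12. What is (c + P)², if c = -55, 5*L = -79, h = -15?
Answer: 341325625/99856 ≈ 3418.2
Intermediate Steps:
L = -79/5 (L = (⅕)*(-79) = -79/5 ≈ -15.800)
P = -1095/316 (P = 35/(-79/5) - 15/12 = 35*(-5/79) - 15*1/12 = -175/79 - 5/4 = -1095/316 ≈ -3.4652)
(c + P)² = (-55 - 1095/316)² = (-18475/316)² = 341325625/99856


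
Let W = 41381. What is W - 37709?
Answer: 3672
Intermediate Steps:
W - 37709 = 41381 - 37709 = 3672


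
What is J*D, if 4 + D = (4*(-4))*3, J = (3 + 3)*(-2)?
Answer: 624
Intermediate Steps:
J = -12 (J = 6*(-2) = -12)
D = -52 (D = -4 + (4*(-4))*3 = -4 - 16*3 = -4 - 48 = -52)
J*D = -12*(-52) = 624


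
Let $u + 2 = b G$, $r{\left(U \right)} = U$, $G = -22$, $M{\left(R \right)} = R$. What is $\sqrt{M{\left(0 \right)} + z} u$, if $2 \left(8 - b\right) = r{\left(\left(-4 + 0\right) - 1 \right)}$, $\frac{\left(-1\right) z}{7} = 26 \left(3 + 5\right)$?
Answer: $- 932 i \sqrt{91} \approx - 8890.7 i$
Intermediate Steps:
$z = -1456$ ($z = - 7 \cdot 26 \left(3 + 5\right) = - 7 \cdot 26 \cdot 8 = \left(-7\right) 208 = -1456$)
$b = \frac{21}{2}$ ($b = 8 - \frac{\left(-4 + 0\right) - 1}{2} = 8 - \frac{-4 - 1}{2} = 8 - - \frac{5}{2} = 8 + \frac{5}{2} = \frac{21}{2} \approx 10.5$)
$u = -233$ ($u = -2 + \frac{21}{2} \left(-22\right) = -2 - 231 = -233$)
$\sqrt{M{\left(0 \right)} + z} u = \sqrt{0 - 1456} \left(-233\right) = \sqrt{-1456} \left(-233\right) = 4 i \sqrt{91} \left(-233\right) = - 932 i \sqrt{91}$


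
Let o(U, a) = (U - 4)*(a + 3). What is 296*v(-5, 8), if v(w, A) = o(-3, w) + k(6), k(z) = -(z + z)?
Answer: 592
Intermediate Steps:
k(z) = -2*z
o(U, a) = (-4 + U)*(3 + a)
v(w, A) = -33 - 7*w (v(w, A) = (-12 - 4*w + 3*(-3) - 3*w) - 2*6 = (-12 - 4*w - 9 - 3*w) - 12 = (-21 - 7*w) - 12 = -33 - 7*w)
296*v(-5, 8) = 296*(-33 - 7*(-5)) = 296*(-33 + 35) = 296*2 = 592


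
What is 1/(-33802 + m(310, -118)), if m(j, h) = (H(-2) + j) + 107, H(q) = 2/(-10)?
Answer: -5/166926 ≈ -2.9953e-5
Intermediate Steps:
H(q) = -⅕ (H(q) = 2*(-⅒) = -⅕)
m(j, h) = 534/5 + j (m(j, h) = (-⅕ + j) + 107 = 534/5 + j)
1/(-33802 + m(310, -118)) = 1/(-33802 + (534/5 + 310)) = 1/(-33802 + 2084/5) = 1/(-166926/5) = -5/166926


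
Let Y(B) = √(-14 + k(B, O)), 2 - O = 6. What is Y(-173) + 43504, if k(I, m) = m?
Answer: 43504 + 3*I*√2 ≈ 43504.0 + 4.2426*I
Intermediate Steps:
O = -4 (O = 2 - 1*6 = 2 - 6 = -4)
Y(B) = 3*I*√2 (Y(B) = √(-14 - 4) = √(-18) = 3*I*√2)
Y(-173) + 43504 = 3*I*√2 + 43504 = 43504 + 3*I*√2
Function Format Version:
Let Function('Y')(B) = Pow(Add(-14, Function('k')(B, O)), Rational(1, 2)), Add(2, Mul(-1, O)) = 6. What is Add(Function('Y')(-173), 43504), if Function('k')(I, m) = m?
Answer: Add(43504, Mul(3, I, Pow(2, Rational(1, 2)))) ≈ Add(43504., Mul(4.2426, I))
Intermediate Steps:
O = -4 (O = Add(2, Mul(-1, 6)) = Add(2, -6) = -4)
Function('Y')(B) = Mul(3, I, Pow(2, Rational(1, 2))) (Function('Y')(B) = Pow(Add(-14, -4), Rational(1, 2)) = Pow(-18, Rational(1, 2)) = Mul(3, I, Pow(2, Rational(1, 2))))
Add(Function('Y')(-173), 43504) = Add(Mul(3, I, Pow(2, Rational(1, 2))), 43504) = Add(43504, Mul(3, I, Pow(2, Rational(1, 2))))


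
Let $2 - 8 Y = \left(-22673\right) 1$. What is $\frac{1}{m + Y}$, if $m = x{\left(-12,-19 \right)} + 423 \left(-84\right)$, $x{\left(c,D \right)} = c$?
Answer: $- \frac{8}{261677} \approx -3.0572 \cdot 10^{-5}$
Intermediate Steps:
$Y = \frac{22675}{8}$ ($Y = \frac{1}{4} - \frac{\left(-22673\right) 1}{8} = \frac{1}{4} - - \frac{22673}{8} = \frac{1}{4} + \frac{22673}{8} = \frac{22675}{8} \approx 2834.4$)
$m = -35544$ ($m = -12 + 423 \left(-84\right) = -12 - 35532 = -35544$)
$\frac{1}{m + Y} = \frac{1}{-35544 + \frac{22675}{8}} = \frac{1}{- \frac{261677}{8}} = - \frac{8}{261677}$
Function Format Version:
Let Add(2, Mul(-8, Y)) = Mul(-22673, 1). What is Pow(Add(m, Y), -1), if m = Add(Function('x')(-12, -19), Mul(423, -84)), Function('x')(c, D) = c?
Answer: Rational(-8, 261677) ≈ -3.0572e-5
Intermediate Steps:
Y = Rational(22675, 8) (Y = Add(Rational(1, 4), Mul(Rational(-1, 8), Mul(-22673, 1))) = Add(Rational(1, 4), Mul(Rational(-1, 8), -22673)) = Add(Rational(1, 4), Rational(22673, 8)) = Rational(22675, 8) ≈ 2834.4)
m = -35544 (m = Add(-12, Mul(423, -84)) = Add(-12, -35532) = -35544)
Pow(Add(m, Y), -1) = Pow(Add(-35544, Rational(22675, 8)), -1) = Pow(Rational(-261677, 8), -1) = Rational(-8, 261677)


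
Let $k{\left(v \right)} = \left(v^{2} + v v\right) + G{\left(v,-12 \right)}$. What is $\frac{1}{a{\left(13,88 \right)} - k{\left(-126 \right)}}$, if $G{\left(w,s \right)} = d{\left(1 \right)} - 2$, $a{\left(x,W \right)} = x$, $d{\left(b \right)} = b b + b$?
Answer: $- \frac{1}{31739} \approx -3.1507 \cdot 10^{-5}$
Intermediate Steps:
$d{\left(b \right)} = b + b^{2}$ ($d{\left(b \right)} = b^{2} + b = b + b^{2}$)
$G{\left(w,s \right)} = 0$ ($G{\left(w,s \right)} = 1 \left(1 + 1\right) - 2 = 1 \cdot 2 - 2 = 2 - 2 = 0$)
$k{\left(v \right)} = 2 v^{2}$ ($k{\left(v \right)} = \left(v^{2} + v v\right) + 0 = \left(v^{2} + v^{2}\right) + 0 = 2 v^{2} + 0 = 2 v^{2}$)
$\frac{1}{a{\left(13,88 \right)} - k{\left(-126 \right)}} = \frac{1}{13 - 2 \left(-126\right)^{2}} = \frac{1}{13 - 2 \cdot 15876} = \frac{1}{13 - 31752} = \frac{1}{-31739} = - \frac{1}{31739}$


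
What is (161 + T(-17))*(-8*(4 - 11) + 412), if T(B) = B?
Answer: 67392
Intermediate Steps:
(161 + T(-17))*(-8*(4 - 11) + 412) = (161 - 17)*(-8*(4 - 11) + 412) = 144*(-8*(-7) + 412) = 144*(56 + 412) = 144*468 = 67392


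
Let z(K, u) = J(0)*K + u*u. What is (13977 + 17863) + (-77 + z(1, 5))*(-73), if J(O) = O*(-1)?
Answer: 35636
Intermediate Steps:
J(O) = -O
z(K, u) = u² (z(K, u) = (-1*0)*K + u*u = 0*K + u² = 0 + u² = u²)
(13977 + 17863) + (-77 + z(1, 5))*(-73) = (13977 + 17863) + (-77 + 5²)*(-73) = 31840 + (-77 + 25)*(-73) = 31840 - 52*(-73) = 31840 + 3796 = 35636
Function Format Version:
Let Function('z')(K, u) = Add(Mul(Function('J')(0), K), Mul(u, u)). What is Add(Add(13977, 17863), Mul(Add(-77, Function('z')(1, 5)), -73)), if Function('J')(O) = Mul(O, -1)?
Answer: 35636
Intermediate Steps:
Function('J')(O) = Mul(-1, O)
Function('z')(K, u) = Pow(u, 2) (Function('z')(K, u) = Add(Mul(Mul(-1, 0), K), Mul(u, u)) = Add(Mul(0, K), Pow(u, 2)) = Add(0, Pow(u, 2)) = Pow(u, 2))
Add(Add(13977, 17863), Mul(Add(-77, Function('z')(1, 5)), -73)) = Add(Add(13977, 17863), Mul(Add(-77, Pow(5, 2)), -73)) = Add(31840, Mul(Add(-77, 25), -73)) = Add(31840, Mul(-52, -73)) = Add(31840, 3796) = 35636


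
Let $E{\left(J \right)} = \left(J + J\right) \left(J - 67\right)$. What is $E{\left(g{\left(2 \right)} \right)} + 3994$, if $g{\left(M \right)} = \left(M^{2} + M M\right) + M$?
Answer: $2854$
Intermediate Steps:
$g{\left(M \right)} = M + 2 M^{2}$ ($g{\left(M \right)} = \left(M^{2} + M^{2}\right) + M = 2 M^{2} + M = M + 2 M^{2}$)
$E{\left(J \right)} = 2 J \left(-67 + J\right)$
$E{\left(g{\left(2 \right)} \right)} + 3994 = 2 \cdot 2 \left(1 + 2 \cdot 2\right) \left(-67 + 2 \left(1 + 2 \cdot 2\right)\right) + 3994 = 2 \cdot 2 \left(1 + 4\right) \left(-67 + 2 \left(1 + 4\right)\right) + 3994 = 2 \cdot 2 \cdot 5 \left(-67 + 2 \cdot 5\right) + 3994 = 2 \cdot 10 \left(-67 + 10\right) + 3994 = 2 \cdot 10 \left(-57\right) + 3994 = -1140 + 3994 = 2854$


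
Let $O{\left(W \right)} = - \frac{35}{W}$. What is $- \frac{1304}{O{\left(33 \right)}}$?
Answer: $\frac{43032}{35} \approx 1229.5$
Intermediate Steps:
$- \frac{1304}{O{\left(33 \right)}} = - \frac{1304}{\left(-35\right) \frac{1}{33}} = - \frac{1304}{- \frac{35}{33}} = \left(-1304\right) \left(- \frac{33}{35}\right) = \frac{43032}{35}$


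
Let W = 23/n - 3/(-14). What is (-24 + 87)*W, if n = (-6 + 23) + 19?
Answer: 215/4 ≈ 53.750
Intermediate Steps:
n = 36 (n = 17 + 19 = 36)
W = 215/252 (W = 23/36 - 3/(-14) = 23*(1/36) - 3*(-1/14) = 23/36 + 3/14 = 215/252 ≈ 0.85317)
(-24 + 87)*W = (-24 + 87)*(215/252) = 63*(215/252) = 215/4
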